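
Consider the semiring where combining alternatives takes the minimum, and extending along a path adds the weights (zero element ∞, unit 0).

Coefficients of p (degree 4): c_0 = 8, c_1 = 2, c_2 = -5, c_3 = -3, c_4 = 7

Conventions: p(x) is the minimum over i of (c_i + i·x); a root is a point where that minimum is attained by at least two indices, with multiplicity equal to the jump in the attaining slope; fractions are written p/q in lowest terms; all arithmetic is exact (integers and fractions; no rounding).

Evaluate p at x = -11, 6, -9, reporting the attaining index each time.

p(-11) = min(8+0·(-11)=8, 2+1·(-11)=-9, -5+2·(-11)=-27, -3+3·(-11)=-36, 7+4·(-11)=-37) = -37 (attained by i=4)
p(6) = min(8+0·6=8, 2+1·6=8, -5+2·6=7, -3+3·6=15, 7+4·6=31) = 7 (attained by i=2)
p(-9) = min(8+0·(-9)=8, 2+1·(-9)=-7, -5+2·(-9)=-23, -3+3·(-9)=-30, 7+4·(-9)=-29) = -30 (attained by i=3)
Answer: p(-11) = -37; p(6) = 7; p(-9) = -30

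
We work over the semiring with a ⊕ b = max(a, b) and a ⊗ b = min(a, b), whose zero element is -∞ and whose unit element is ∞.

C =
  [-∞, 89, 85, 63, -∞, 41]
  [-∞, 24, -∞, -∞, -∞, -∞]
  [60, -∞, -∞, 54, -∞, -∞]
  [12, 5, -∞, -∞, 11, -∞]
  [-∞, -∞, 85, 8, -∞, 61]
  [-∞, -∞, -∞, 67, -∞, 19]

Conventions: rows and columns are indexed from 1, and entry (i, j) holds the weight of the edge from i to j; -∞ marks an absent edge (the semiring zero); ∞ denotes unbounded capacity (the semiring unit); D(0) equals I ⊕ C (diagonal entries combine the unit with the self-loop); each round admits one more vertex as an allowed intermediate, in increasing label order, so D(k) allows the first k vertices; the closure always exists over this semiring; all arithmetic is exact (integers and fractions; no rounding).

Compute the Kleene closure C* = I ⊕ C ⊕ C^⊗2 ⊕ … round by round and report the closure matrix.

D(0):
  [∞, 89, 85, 63, -∞, 41]
  [-∞, ∞, -∞, -∞, -∞, -∞]
  [60, -∞, ∞, 54, -∞, -∞]
  [12, 5, -∞, ∞, 11, -∞]
  [-∞, -∞, 85, 8, ∞, 61]
  [-∞, -∞, -∞, 67, -∞, ∞]
D(1):
  [∞, 89, 85, 63, -∞, 41]
  [-∞, ∞, -∞, -∞, -∞, -∞]
  [60, 60, ∞, 60, -∞, 41]
  [12, 12, 12, ∞, 11, 12]
  [-∞, -∞, 85, 8, ∞, 61]
  [-∞, -∞, -∞, 67, -∞, ∞]
D(2):
  [∞, 89, 85, 63, -∞, 41]
  [-∞, ∞, -∞, -∞, -∞, -∞]
  [60, 60, ∞, 60, -∞, 41]
  [12, 12, 12, ∞, 11, 12]
  [-∞, -∞, 85, 8, ∞, 61]
  [-∞, -∞, -∞, 67, -∞, ∞]
D(3):
  [∞, 89, 85, 63, -∞, 41]
  [-∞, ∞, -∞, -∞, -∞, -∞]
  [60, 60, ∞, 60, -∞, 41]
  [12, 12, 12, ∞, 11, 12]
  [60, 60, 85, 60, ∞, 61]
  [-∞, -∞, -∞, 67, -∞, ∞]
D(4):
  [∞, 89, 85, 63, 11, 41]
  [-∞, ∞, -∞, -∞, -∞, -∞]
  [60, 60, ∞, 60, 11, 41]
  [12, 12, 12, ∞, 11, 12]
  [60, 60, 85, 60, ∞, 61]
  [12, 12, 12, 67, 11, ∞]
D(5):
  [∞, 89, 85, 63, 11, 41]
  [-∞, ∞, -∞, -∞, -∞, -∞]
  [60, 60, ∞, 60, 11, 41]
  [12, 12, 12, ∞, 11, 12]
  [60, 60, 85, 60, ∞, 61]
  [12, 12, 12, 67, 11, ∞]
D(6):
  [∞, 89, 85, 63, 11, 41]
  [-∞, ∞, -∞, -∞, -∞, -∞]
  [60, 60, ∞, 60, 11, 41]
  [12, 12, 12, ∞, 11, 12]
  [60, 60, 85, 61, ∞, 61]
  [12, 12, 12, 67, 11, ∞]
Answer: C* = [[∞, 89, 85, 63, 11, 41], [-∞, ∞, -∞, -∞, -∞, -∞], [60, 60, ∞, 60, 11, 41], [12, 12, 12, ∞, 11, 12], [60, 60, 85, 61, ∞, 61], [12, 12, 12, 67, 11, ∞]]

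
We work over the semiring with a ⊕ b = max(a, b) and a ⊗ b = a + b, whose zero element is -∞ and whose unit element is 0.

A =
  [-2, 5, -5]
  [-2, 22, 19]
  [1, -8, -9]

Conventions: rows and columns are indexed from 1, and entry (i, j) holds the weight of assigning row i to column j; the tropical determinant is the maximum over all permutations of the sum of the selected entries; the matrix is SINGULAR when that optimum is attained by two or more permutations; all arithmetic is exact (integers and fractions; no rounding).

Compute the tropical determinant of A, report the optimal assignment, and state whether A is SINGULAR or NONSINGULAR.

σ = (1, 2, 3): (-2) + 22 + (-9) = 11
σ = (1, 3, 2): (-2) + 19 + (-8) = 9
σ = (2, 1, 3): 5 + (-2) + (-9) = -6
σ = (2, 3, 1): 5 + 19 + 1 = 25
σ = (3, 1, 2): (-5) + (-2) + (-8) = -15
σ = (3, 2, 1): (-5) + 22 + 1 = 18
Optimal value attained by: σ = (2, 3, 1).
Answer: det⊕(A) = 25; verdict: NONSINGULAR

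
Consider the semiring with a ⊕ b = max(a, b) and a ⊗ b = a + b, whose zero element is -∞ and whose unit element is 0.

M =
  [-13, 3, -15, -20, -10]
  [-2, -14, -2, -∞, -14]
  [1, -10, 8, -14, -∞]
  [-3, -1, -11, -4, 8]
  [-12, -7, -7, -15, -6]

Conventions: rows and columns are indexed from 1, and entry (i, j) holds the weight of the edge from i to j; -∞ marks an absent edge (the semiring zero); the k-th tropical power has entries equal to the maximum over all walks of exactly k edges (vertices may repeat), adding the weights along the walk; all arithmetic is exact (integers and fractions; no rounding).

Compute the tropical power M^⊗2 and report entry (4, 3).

M^⊗2:
  [1, -10, 1, -24, -11]
  [-1, 1, 6, -16, -12]
  [9, 4, 16, -6, -6]
  [-3, 1, 1, -7, 4]
  [-6, -9, 1, -19, -7]
Key observation: the optimum is the walk 4->5->3, with weight 8 + (-7) = 1.
Optimal value attained by: walk 4->5->3.
Answer: (M^⊗2)[4][3] = 1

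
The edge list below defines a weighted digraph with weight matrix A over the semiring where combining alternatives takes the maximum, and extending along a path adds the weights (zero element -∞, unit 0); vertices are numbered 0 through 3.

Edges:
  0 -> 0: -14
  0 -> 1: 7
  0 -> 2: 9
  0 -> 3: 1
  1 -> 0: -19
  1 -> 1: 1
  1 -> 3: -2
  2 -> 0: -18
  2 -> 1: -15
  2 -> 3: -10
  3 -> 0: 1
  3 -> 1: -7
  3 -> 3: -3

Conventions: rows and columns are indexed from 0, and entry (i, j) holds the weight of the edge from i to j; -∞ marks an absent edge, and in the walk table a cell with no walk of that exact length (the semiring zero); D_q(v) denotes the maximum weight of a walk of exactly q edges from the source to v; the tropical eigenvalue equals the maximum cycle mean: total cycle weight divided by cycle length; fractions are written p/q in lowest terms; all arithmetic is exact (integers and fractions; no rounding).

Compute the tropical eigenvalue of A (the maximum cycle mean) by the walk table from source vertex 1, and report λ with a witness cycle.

q=0: [-∞, 0, -∞, -∞]
q=1: [-19, 1, -∞, -2]
q=2: [-1, 2, -10, -1]
q=3: [0, 6, 8, 0]
q=4: [1, 7, 9, 4]
Optimal cycle mean attained by: cycle 0->1->3->0, total 7 + (-2) + 1, length 3.
Answer: λ = 2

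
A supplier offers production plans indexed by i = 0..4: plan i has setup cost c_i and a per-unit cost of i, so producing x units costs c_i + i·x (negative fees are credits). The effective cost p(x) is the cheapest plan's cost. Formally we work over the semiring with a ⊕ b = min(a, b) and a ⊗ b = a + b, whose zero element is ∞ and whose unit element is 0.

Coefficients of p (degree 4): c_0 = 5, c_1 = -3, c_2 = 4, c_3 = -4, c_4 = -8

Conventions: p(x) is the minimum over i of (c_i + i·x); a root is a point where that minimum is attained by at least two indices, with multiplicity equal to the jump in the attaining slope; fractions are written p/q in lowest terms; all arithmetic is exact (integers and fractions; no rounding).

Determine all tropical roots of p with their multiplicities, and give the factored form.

hull edge (i=0, c=5) to (i=1, c=-3): slope -8, span 1
hull edge (i=1, c=-3) to (i=4, c=-8): slope -5/3, span 3
Factored form: p(x) = -8 ⊗ (x ⊕ 5/3) ⊗ (x ⊕ 5/3) ⊗ (x ⊕ 5/3) ⊗ (x ⊕ 8)
Answer: roots = 5/3 (mult 3), 8 (mult 1)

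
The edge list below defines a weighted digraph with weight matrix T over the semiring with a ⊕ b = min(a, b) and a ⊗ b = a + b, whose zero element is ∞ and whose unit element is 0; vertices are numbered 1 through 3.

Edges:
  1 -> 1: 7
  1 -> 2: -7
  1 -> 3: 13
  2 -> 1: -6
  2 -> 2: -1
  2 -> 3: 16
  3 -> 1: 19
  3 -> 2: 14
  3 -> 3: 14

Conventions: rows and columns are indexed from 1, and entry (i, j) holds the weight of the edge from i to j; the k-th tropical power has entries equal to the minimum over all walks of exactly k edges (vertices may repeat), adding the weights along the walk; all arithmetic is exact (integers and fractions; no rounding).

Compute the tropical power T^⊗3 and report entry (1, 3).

T^⊗2:
  [-13, -8, 9]
  [-7, -13, 7]
  [8, 12, 28]
T^⊗3:
  [-14, -20, 0]
  [-19, -14, 3]
  [6, 1, 21]
Key observation: the optimum is the walk 1->2->1->3, with weight (-7) + (-6) + 13 = 0.
Optimal value attained by: walk 1->2->1->3.
Answer: (T^⊗3)[1][3] = 0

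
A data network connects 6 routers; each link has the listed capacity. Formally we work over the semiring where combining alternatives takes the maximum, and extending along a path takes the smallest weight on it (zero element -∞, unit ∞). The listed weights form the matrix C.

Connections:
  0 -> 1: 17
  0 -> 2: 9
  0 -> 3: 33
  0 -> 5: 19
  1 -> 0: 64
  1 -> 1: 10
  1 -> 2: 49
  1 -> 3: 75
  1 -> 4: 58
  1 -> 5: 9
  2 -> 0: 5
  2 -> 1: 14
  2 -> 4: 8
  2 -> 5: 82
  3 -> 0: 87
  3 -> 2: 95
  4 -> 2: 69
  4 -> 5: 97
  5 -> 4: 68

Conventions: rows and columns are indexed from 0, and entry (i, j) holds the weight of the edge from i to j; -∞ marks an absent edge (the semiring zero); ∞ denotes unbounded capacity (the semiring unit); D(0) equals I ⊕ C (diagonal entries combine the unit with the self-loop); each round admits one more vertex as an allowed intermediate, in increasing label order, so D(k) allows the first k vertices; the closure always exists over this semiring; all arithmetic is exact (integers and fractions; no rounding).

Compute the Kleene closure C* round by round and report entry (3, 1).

D(0):
  [∞, 17, 9, 33, -∞, 19]
  [64, ∞, 49, 75, 58, 9]
  [5, 14, ∞, -∞, 8, 82]
  [87, -∞, 95, ∞, -∞, -∞]
  [-∞, -∞, 69, -∞, ∞, 97]
  [-∞, -∞, -∞, -∞, 68, ∞]
D(1):
  [∞, 17, 9, 33, -∞, 19]
  [64, ∞, 49, 75, 58, 19]
  [5, 14, ∞, 5, 8, 82]
  [87, 17, 95, ∞, -∞, 19]
  [-∞, -∞, 69, -∞, ∞, 97]
  [-∞, -∞, -∞, -∞, 68, ∞]
D(2):
  [∞, 17, 17, 33, 17, 19]
  [64, ∞, 49, 75, 58, 19]
  [14, 14, ∞, 14, 14, 82]
  [87, 17, 95, ∞, 17, 19]
  [-∞, -∞, 69, -∞, ∞, 97]
  [-∞, -∞, -∞, -∞, 68, ∞]
D(3):
  [∞, 17, 17, 33, 17, 19]
  [64, ∞, 49, 75, 58, 49]
  [14, 14, ∞, 14, 14, 82]
  [87, 17, 95, ∞, 17, 82]
  [14, 14, 69, 14, ∞, 97]
  [-∞, -∞, -∞, -∞, 68, ∞]
D(4):
  [∞, 17, 33, 33, 17, 33]
  [75, ∞, 75, 75, 58, 75]
  [14, 14, ∞, 14, 14, 82]
  [87, 17, 95, ∞, 17, 82]
  [14, 14, 69, 14, ∞, 97]
  [-∞, -∞, -∞, -∞, 68, ∞]
D(5):
  [∞, 17, 33, 33, 17, 33]
  [75, ∞, 75, 75, 58, 75]
  [14, 14, ∞, 14, 14, 82]
  [87, 17, 95, ∞, 17, 82]
  [14, 14, 69, 14, ∞, 97]
  [14, 14, 68, 14, 68, ∞]
D(6):
  [∞, 17, 33, 33, 33, 33]
  [75, ∞, 75, 75, 68, 75]
  [14, 14, ∞, 14, 68, 82]
  [87, 17, 95, ∞, 68, 82]
  [14, 14, 69, 14, ∞, 97]
  [14, 14, 68, 14, 68, ∞]
Answer: C*[3][1] = 17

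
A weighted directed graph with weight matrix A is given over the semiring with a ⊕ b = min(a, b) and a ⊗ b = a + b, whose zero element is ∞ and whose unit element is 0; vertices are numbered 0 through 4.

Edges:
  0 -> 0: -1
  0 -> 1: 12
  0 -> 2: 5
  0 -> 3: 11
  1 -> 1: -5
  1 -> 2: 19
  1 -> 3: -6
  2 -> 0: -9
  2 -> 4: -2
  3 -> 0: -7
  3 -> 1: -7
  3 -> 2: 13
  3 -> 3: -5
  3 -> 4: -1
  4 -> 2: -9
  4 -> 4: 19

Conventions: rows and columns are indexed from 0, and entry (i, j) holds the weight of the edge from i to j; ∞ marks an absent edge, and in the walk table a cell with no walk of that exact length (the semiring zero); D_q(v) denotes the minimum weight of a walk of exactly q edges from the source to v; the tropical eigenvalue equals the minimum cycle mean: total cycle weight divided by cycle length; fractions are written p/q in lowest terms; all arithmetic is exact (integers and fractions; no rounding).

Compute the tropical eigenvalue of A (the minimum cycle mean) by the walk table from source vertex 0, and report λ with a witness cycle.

q=0: [0, ∞, ∞, ∞, ∞]
q=1: [-1, 12, 5, 11, ∞]
q=2: [-4, 4, 4, 6, 3]
q=3: [-5, -1, -6, -2, 2]
q=4: [-15, -9, -7, -7, -8]
q=5: [-16, -14, -17, -15, -9]
Optimal cycle mean attained by: cycle 1->3->1, total (-6) + (-7), length 2.
Answer: λ = -13/2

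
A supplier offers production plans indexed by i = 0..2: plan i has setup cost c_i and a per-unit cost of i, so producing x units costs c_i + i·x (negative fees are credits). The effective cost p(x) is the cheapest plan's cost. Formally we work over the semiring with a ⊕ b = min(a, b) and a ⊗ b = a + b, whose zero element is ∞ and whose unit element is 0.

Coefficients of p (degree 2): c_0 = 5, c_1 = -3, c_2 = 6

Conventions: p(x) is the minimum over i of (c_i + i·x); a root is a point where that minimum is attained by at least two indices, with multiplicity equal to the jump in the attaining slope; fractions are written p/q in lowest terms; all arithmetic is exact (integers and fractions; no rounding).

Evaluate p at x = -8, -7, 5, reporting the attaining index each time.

p(-8) = min(5+0·(-8)=5, -3+1·(-8)=-11, 6+2·(-8)=-10) = -11 (attained by i=1)
p(-7) = min(5+0·(-7)=5, -3+1·(-7)=-10, 6+2·(-7)=-8) = -10 (attained by i=1)
p(5) = min(5+0·5=5, -3+1·5=2, 6+2·5=16) = 2 (attained by i=1)
Answer: p(-8) = -11; p(-7) = -10; p(5) = 2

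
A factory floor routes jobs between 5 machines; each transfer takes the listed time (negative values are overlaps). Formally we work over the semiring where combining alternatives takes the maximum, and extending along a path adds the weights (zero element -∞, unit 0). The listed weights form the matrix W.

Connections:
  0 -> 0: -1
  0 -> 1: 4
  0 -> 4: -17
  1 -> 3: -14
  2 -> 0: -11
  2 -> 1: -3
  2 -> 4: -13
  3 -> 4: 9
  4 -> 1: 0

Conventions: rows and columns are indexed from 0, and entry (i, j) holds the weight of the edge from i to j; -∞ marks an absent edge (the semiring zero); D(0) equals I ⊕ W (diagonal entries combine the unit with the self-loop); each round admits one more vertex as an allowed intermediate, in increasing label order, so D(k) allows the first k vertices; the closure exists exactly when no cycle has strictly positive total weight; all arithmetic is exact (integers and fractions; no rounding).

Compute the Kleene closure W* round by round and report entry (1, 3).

D(0):
  [0, 4, -∞, -∞, -17]
  [-∞, 0, -∞, -14, -∞]
  [-11, -3, 0, -∞, -13]
  [-∞, -∞, -∞, 0, 9]
  [-∞, 0, -∞, -∞, 0]
D(1):
  [0, 4, -∞, -∞, -17]
  [-∞, 0, -∞, -14, -∞]
  [-11, -3, 0, -∞, -13]
  [-∞, -∞, -∞, 0, 9]
  [-∞, 0, -∞, -∞, 0]
D(2):
  [0, 4, -∞, -10, -17]
  [-∞, 0, -∞, -14, -∞]
  [-11, -3, 0, -17, -13]
  [-∞, -∞, -∞, 0, 9]
  [-∞, 0, -∞, -14, 0]
D(3):
  [0, 4, -∞, -10, -17]
  [-∞, 0, -∞, -14, -∞]
  [-11, -3, 0, -17, -13]
  [-∞, -∞, -∞, 0, 9]
  [-∞, 0, -∞, -14, 0]
D(4):
  [0, 4, -∞, -10, -1]
  [-∞, 0, -∞, -14, -5]
  [-11, -3, 0, -17, -8]
  [-∞, -∞, -∞, 0, 9]
  [-∞, 0, -∞, -14, 0]
D(5):
  [0, 4, -∞, -10, -1]
  [-∞, 0, -∞, -14, -5]
  [-11, -3, 0, -17, -8]
  [-∞, 9, -∞, 0, 9]
  [-∞, 0, -∞, -14, 0]
Answer: W*[1][3] = -14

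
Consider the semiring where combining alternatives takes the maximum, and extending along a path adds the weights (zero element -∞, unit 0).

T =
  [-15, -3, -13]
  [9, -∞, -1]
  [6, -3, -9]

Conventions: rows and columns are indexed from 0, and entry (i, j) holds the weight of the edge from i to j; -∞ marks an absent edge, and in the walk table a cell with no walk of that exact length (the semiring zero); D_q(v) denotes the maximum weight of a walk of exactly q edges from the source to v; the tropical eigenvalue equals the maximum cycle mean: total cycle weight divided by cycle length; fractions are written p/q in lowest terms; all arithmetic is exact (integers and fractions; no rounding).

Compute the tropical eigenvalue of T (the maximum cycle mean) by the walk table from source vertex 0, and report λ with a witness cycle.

q=0: [0, -∞, -∞]
q=1: [-15, -3, -13]
q=2: [6, -16, -4]
q=3: [2, 3, -7]
Optimal cycle mean attained by: cycle 0->1->0, total (-3) + 9, length 2.
Answer: λ = 3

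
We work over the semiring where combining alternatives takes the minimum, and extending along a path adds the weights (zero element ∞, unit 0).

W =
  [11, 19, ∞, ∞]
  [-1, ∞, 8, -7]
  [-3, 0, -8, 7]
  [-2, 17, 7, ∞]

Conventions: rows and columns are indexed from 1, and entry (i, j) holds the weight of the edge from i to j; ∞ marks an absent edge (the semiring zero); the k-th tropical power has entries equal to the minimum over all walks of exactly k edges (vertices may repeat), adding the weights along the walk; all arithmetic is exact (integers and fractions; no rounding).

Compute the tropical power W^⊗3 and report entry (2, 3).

W^⊗2:
  [18, 30, 27, 12]
  [-9, 8, 0, 15]
  [-11, -8, -16, -7]
  [4, 7, -1, 10]
W^⊗3:
  [10, 27, 19, 23]
  [-3, 0, -8, 1]
  [-19, -16, -24, -15]
  [-4, -1, -9, 0]
Key observation: the optimum is the walk 2->3->3->3, with weight 8 + (-8) + (-8) = -8.
Optimal value attained by: walk 2->3->3->3.
Answer: (W^⊗3)[2][3] = -8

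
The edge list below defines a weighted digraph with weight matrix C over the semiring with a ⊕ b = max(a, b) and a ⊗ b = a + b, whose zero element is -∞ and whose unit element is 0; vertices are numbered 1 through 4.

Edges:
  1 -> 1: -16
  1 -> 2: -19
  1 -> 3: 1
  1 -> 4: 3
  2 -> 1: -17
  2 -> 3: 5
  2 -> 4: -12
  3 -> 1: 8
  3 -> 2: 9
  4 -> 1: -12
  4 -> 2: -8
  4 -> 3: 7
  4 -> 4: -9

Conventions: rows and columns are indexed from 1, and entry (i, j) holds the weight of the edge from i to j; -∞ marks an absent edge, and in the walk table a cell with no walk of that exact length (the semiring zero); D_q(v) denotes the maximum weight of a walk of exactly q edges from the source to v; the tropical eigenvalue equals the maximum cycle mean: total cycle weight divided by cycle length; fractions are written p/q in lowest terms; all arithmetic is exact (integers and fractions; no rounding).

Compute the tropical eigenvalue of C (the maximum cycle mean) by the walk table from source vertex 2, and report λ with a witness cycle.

q=0: [-∞, 0, -∞, -∞]
q=1: [-17, -∞, 5, -12]
q=2: [13, 14, -5, -14]
q=3: [3, 4, 19, 16]
q=4: [27, 28, 23, 7]
Optimal cycle mean attained by: cycle 2->3->2, total 5 + 9, length 2.
Answer: λ = 7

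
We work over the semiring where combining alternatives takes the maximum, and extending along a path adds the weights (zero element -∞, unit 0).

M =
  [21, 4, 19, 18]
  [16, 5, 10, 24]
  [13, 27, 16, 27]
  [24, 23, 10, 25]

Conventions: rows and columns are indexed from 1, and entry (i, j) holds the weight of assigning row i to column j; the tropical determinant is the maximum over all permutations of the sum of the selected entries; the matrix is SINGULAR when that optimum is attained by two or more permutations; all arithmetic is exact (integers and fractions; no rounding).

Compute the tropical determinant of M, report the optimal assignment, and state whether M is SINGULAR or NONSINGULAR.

σ = (1, 2, 3, 4): 21 + 5 + 16 + 25 = 67
σ = (1, 2, 4, 3): 21 + 5 + 27 + 10 = 63
σ = (1, 3, 2, 4): 21 + 10 + 27 + 25 = 83
σ = (1, 3, 4, 2): 21 + 10 + 27 + 23 = 81
σ = (1, 4, 2, 3): 21 + 24 + 27 + 10 = 82
σ = (1, 4, 3, 2): 21 + 24 + 16 + 23 = 84
σ = (2, 1, 3, 4): 4 + 16 + 16 + 25 = 61
σ = (2, 1, 4, 3): 4 + 16 + 27 + 10 = 57
σ = (2, 3, 1, 4): 4 + 10 + 13 + 25 = 52
σ = (2, 3, 4, 1): 4 + 10 + 27 + 24 = 65
σ = (2, 4, 1, 3): 4 + 24 + 13 + 10 = 51
σ = (2, 4, 3, 1): 4 + 24 + 16 + 24 = 68
σ = (3, 1, 2, 4): 19 + 16 + 27 + 25 = 87
σ = (3, 1, 4, 2): 19 + 16 + 27 + 23 = 85
σ = (3, 2, 1, 4): 19 + 5 + 13 + 25 = 62
σ = (3, 2, 4, 1): 19 + 5 + 27 + 24 = 75
σ = (3, 4, 1, 2): 19 + 24 + 13 + 23 = 79
σ = (3, 4, 2, 1): 19 + 24 + 27 + 24 = 94
σ = (4, 1, 2, 3): 18 + 16 + 27 + 10 = 71
σ = (4, 1, 3, 2): 18 + 16 + 16 + 23 = 73
σ = (4, 2, 1, 3): 18 + 5 + 13 + 10 = 46
σ = (4, 2, 3, 1): 18 + 5 + 16 + 24 = 63
σ = (4, 3, 1, 2): 18 + 10 + 13 + 23 = 64
σ = (4, 3, 2, 1): 18 + 10 + 27 + 24 = 79
Optimal value attained by: σ = (3, 4, 2, 1).
Answer: det⊕(M) = 94; verdict: NONSINGULAR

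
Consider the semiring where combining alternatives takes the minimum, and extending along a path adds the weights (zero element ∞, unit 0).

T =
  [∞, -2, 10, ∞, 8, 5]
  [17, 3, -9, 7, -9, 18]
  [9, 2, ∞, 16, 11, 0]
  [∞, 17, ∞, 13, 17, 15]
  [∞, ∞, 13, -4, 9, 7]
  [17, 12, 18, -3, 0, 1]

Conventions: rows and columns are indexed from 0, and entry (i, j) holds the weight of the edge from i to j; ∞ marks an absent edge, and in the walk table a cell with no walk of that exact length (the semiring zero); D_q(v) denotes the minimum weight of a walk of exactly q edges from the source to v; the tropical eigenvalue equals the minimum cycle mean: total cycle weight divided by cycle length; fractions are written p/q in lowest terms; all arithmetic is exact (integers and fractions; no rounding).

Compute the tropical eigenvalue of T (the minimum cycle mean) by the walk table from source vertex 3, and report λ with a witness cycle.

q=0: [∞, ∞, ∞, 0, ∞, ∞]
q=1: [∞, 17, ∞, 13, 17, 15]
q=2: [32, 20, 8, 12, 8, 16]
q=3: [17, 10, 11, 4, 11, 8]
q=4: [20, 13, 1, 5, 1, 9]
q=5: [10, 3, 4, -3, 4, 1]
q=6: [13, 6, -6, -2, -6, 2]
Optimal cycle mean attained by: cycle 1->2->1, total (-9) + 2, length 2.
Answer: λ = -7/2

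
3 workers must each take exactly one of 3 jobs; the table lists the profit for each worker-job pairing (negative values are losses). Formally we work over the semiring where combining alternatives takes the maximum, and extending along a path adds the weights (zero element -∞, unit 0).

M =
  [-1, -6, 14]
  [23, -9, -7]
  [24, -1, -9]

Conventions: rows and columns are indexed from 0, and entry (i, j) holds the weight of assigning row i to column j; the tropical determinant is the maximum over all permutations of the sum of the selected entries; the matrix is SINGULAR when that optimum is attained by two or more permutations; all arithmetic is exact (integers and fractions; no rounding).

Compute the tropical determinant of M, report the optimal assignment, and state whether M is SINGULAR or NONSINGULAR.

σ = (0, 1, 2): (-1) + (-9) + (-9) = -19
σ = (0, 2, 1): (-1) + (-7) + (-1) = -9
σ = (1, 0, 2): (-6) + 23 + (-9) = 8
σ = (1, 2, 0): (-6) + (-7) + 24 = 11
σ = (2, 0, 1): 14 + 23 + (-1) = 36
σ = (2, 1, 0): 14 + (-9) + 24 = 29
Optimal value attained by: σ = (2, 0, 1).
Answer: det⊕(M) = 36; verdict: NONSINGULAR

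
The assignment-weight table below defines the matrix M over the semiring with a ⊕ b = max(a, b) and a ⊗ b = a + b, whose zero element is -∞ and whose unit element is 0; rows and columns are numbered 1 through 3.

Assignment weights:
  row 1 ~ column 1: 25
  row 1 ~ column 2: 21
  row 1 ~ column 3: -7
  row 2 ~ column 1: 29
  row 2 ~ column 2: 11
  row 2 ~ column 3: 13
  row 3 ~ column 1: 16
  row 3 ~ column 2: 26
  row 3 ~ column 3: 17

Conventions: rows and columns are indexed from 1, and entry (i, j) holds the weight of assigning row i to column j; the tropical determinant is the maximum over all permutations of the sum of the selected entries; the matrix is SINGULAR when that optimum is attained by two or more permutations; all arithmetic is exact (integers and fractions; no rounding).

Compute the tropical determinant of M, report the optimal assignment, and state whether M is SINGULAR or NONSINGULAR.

σ = (1, 2, 3): 25 + 11 + 17 = 53
σ = (1, 3, 2): 25 + 13 + 26 = 64
σ = (2, 1, 3): 21 + 29 + 17 = 67
σ = (2, 3, 1): 21 + 13 + 16 = 50
σ = (3, 1, 2): (-7) + 29 + 26 = 48
σ = (3, 2, 1): (-7) + 11 + 16 = 20
Optimal value attained by: σ = (2, 1, 3).
Answer: det⊕(M) = 67; verdict: NONSINGULAR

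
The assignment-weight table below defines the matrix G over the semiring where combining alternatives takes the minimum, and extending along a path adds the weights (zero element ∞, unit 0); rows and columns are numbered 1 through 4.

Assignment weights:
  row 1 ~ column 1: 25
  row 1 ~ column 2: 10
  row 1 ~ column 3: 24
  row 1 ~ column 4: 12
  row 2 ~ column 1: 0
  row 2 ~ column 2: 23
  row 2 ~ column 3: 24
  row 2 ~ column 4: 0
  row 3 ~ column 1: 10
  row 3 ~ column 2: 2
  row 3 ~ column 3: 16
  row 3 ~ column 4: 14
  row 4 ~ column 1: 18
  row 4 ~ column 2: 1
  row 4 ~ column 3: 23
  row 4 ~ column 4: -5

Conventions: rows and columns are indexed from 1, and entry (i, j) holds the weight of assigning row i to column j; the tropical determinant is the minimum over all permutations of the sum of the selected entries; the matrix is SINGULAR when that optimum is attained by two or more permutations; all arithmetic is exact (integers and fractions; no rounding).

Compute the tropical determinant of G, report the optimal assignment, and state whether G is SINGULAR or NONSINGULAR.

σ = (1, 2, 3, 4): 25 + 23 + 16 + (-5) = 59
σ = (1, 2, 4, 3): 25 + 23 + 14 + 23 = 85
σ = (1, 3, 2, 4): 25 + 24 + 2 + (-5) = 46
σ = (1, 3, 4, 2): 25 + 24 + 14 + 1 = 64
σ = (1, 4, 2, 3): 25 + 0 + 2 + 23 = 50
σ = (1, 4, 3, 2): 25 + 0 + 16 + 1 = 42
σ = (2, 1, 3, 4): 10 + 0 + 16 + (-5) = 21
σ = (2, 1, 4, 3): 10 + 0 + 14 + 23 = 47
σ = (2, 3, 1, 4): 10 + 24 + 10 + (-5) = 39
σ = (2, 3, 4, 1): 10 + 24 + 14 + 18 = 66
σ = (2, 4, 1, 3): 10 + 0 + 10 + 23 = 43
σ = (2, 4, 3, 1): 10 + 0 + 16 + 18 = 44
σ = (3, 1, 2, 4): 24 + 0 + 2 + (-5) = 21
σ = (3, 1, 4, 2): 24 + 0 + 14 + 1 = 39
σ = (3, 2, 1, 4): 24 + 23 + 10 + (-5) = 52
σ = (3, 2, 4, 1): 24 + 23 + 14 + 18 = 79
σ = (3, 4, 1, 2): 24 + 0 + 10 + 1 = 35
σ = (3, 4, 2, 1): 24 + 0 + 2 + 18 = 44
σ = (4, 1, 2, 3): 12 + 0 + 2 + 23 = 37
σ = (4, 1, 3, 2): 12 + 0 + 16 + 1 = 29
σ = (4, 2, 1, 3): 12 + 23 + 10 + 23 = 68
σ = (4, 2, 3, 1): 12 + 23 + 16 + 18 = 69
σ = (4, 3, 1, 2): 12 + 24 + 10 + 1 = 47
σ = (4, 3, 2, 1): 12 + 24 + 2 + 18 = 56
Optimal value attained by: σ = (2, 1, 3, 4).
Answer: det⊕(G) = 21; verdict: SINGULAR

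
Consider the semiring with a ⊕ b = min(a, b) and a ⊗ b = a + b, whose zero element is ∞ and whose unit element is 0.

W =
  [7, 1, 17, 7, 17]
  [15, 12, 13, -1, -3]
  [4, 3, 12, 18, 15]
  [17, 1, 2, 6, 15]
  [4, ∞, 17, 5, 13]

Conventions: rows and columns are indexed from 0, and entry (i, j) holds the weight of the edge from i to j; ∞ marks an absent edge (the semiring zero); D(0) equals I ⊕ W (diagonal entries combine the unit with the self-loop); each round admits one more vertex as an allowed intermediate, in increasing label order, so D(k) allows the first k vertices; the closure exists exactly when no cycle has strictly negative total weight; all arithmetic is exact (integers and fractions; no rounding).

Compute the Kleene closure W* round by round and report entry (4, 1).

D(0):
  [0, 1, 17, 7, 17]
  [15, 0, 13, -1, -3]
  [4, 3, 0, 18, 15]
  [17, 1, 2, 0, 15]
  [4, ∞, 17, 5, 0]
D(1):
  [0, 1, 17, 7, 17]
  [15, 0, 13, -1, -3]
  [4, 3, 0, 11, 15]
  [17, 1, 2, 0, 15]
  [4, 5, 17, 5, 0]
D(2):
  [0, 1, 14, 0, -2]
  [15, 0, 13, -1, -3]
  [4, 3, 0, 2, 0]
  [16, 1, 2, 0, -2]
  [4, 5, 17, 4, 0]
D(3):
  [0, 1, 14, 0, -2]
  [15, 0, 13, -1, -3]
  [4, 3, 0, 2, 0]
  [6, 1, 2, 0, -2]
  [4, 5, 17, 4, 0]
D(4):
  [0, 1, 2, 0, -2]
  [5, 0, 1, -1, -3]
  [4, 3, 0, 2, 0]
  [6, 1, 2, 0, -2]
  [4, 5, 6, 4, 0]
D(5):
  [0, 1, 2, 0, -2]
  [1, 0, 1, -1, -3]
  [4, 3, 0, 2, 0]
  [2, 1, 2, 0, -2]
  [4, 5, 6, 4, 0]
Answer: W*[4][1] = 5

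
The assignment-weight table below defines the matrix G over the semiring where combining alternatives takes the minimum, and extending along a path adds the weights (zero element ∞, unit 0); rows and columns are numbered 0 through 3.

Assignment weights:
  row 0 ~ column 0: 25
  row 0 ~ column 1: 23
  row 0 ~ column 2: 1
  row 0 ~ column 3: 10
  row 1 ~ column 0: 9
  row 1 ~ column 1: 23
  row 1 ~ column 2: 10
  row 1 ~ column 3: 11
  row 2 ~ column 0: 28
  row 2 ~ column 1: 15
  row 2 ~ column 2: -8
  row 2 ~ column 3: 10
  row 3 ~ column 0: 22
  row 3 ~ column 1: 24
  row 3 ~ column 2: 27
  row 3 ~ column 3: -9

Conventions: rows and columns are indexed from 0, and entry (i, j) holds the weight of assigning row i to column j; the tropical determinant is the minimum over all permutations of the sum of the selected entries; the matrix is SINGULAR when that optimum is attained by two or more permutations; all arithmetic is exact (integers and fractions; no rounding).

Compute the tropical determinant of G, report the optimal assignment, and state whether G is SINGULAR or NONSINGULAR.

σ = (0, 1, 2, 3): 25 + 23 + (-8) + (-9) = 31
σ = (0, 1, 3, 2): 25 + 23 + 10 + 27 = 85
σ = (0, 2, 1, 3): 25 + 10 + 15 + (-9) = 41
σ = (0, 2, 3, 1): 25 + 10 + 10 + 24 = 69
σ = (0, 3, 1, 2): 25 + 11 + 15 + 27 = 78
σ = (0, 3, 2, 1): 25 + 11 + (-8) + 24 = 52
σ = (1, 0, 2, 3): 23 + 9 + (-8) + (-9) = 15
σ = (1, 0, 3, 2): 23 + 9 + 10 + 27 = 69
σ = (1, 2, 0, 3): 23 + 10 + 28 + (-9) = 52
σ = (1, 2, 3, 0): 23 + 10 + 10 + 22 = 65
σ = (1, 3, 0, 2): 23 + 11 + 28 + 27 = 89
σ = (1, 3, 2, 0): 23 + 11 + (-8) + 22 = 48
σ = (2, 0, 1, 3): 1 + 9 + 15 + (-9) = 16
σ = (2, 0, 3, 1): 1 + 9 + 10 + 24 = 44
σ = (2, 1, 0, 3): 1 + 23 + 28 + (-9) = 43
σ = (2, 1, 3, 0): 1 + 23 + 10 + 22 = 56
σ = (2, 3, 0, 1): 1 + 11 + 28 + 24 = 64
σ = (2, 3, 1, 0): 1 + 11 + 15 + 22 = 49
σ = (3, 0, 1, 2): 10 + 9 + 15 + 27 = 61
σ = (3, 0, 2, 1): 10 + 9 + (-8) + 24 = 35
σ = (3, 1, 0, 2): 10 + 23 + 28 + 27 = 88
σ = (3, 1, 2, 0): 10 + 23 + (-8) + 22 = 47
σ = (3, 2, 0, 1): 10 + 10 + 28 + 24 = 72
σ = (3, 2, 1, 0): 10 + 10 + 15 + 22 = 57
Optimal value attained by: σ = (1, 0, 2, 3).
Answer: det⊕(G) = 15; verdict: NONSINGULAR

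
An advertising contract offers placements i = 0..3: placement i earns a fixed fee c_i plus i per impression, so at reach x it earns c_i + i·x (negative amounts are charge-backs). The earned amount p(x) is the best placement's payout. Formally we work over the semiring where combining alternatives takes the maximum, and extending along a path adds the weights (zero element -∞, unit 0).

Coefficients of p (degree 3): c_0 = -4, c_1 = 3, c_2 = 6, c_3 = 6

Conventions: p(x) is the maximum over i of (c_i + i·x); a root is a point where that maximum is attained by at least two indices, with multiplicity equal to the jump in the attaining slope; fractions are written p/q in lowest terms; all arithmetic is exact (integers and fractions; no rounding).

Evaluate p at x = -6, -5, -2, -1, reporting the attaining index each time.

p(-6) = max(-4+0·(-6)=-4, 3+1·(-6)=-3, 6+2·(-6)=-6, 6+3·(-6)=-12) = -3 (attained by i=1)
p(-5) = max(-4+0·(-5)=-4, 3+1·(-5)=-2, 6+2·(-5)=-4, 6+3·(-5)=-9) = -2 (attained by i=1)
p(-2) = max(-4+0·(-2)=-4, 3+1·(-2)=1, 6+2·(-2)=2, 6+3·(-2)=0) = 2 (attained by i=2)
p(-1) = max(-4+0·(-1)=-4, 3+1·(-1)=2, 6+2·(-1)=4, 6+3·(-1)=3) = 4 (attained by i=2)
Answer: p(-6) = -3; p(-5) = -2; p(-2) = 2; p(-1) = 4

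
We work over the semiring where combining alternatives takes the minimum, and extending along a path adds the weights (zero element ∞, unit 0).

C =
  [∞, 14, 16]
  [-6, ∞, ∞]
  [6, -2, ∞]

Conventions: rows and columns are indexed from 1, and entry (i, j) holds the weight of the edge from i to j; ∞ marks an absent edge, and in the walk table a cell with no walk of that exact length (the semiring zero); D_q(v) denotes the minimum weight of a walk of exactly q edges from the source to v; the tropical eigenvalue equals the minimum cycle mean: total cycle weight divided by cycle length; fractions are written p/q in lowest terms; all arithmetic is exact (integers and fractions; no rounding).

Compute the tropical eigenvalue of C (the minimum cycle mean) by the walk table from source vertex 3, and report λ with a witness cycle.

q=0: [∞, ∞, 0]
q=1: [6, -2, ∞]
q=2: [-8, 20, 22]
q=3: [14, 6, 8]
Optimal cycle mean attained by: cycle 1->3->2->1, total 16 + (-2) + (-6), length 3.
Answer: λ = 8/3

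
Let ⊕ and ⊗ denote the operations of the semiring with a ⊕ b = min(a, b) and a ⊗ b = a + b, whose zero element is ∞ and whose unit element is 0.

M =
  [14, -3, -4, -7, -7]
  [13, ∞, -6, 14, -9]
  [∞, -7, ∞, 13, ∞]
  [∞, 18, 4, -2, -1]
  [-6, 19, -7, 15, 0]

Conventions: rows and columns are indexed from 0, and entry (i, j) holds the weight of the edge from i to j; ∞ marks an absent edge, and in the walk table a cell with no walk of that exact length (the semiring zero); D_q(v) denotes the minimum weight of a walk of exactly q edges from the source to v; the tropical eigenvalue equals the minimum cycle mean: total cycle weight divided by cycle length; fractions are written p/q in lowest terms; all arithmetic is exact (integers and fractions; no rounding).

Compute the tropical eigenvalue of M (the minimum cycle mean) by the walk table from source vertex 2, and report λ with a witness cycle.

q=0: [∞, ∞, 0, ∞, ∞]
q=1: [∞, -7, ∞, 13, ∞]
q=2: [6, 31, -13, 7, -16]
q=3: [-22, -20, -23, -1, -16]
q=4: [-22, -30, -26, -29, -29]
q=5: [-35, -33, -36, -31, -39]
Optimal cycle mean attained by: cycle 1->4->2->1, total (-9) + (-7) + (-7), length 3.
Answer: λ = -23/3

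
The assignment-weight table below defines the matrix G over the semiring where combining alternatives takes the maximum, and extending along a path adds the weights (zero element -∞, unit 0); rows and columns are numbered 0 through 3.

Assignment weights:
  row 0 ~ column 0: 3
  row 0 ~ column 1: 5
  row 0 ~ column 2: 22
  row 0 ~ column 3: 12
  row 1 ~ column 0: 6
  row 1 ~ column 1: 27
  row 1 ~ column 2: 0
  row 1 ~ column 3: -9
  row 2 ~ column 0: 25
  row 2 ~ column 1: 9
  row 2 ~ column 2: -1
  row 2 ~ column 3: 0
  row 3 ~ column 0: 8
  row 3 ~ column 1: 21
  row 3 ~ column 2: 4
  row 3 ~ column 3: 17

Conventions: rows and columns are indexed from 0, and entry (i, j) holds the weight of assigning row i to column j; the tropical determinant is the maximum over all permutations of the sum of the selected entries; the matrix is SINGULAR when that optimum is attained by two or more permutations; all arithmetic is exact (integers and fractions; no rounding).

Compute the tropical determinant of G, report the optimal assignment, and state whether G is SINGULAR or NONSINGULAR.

σ = (0, 1, 2, 3): 3 + 27 + (-1) + 17 = 46
σ = (0, 1, 3, 2): 3 + 27 + 0 + 4 = 34
σ = (0, 2, 1, 3): 3 + 0 + 9 + 17 = 29
σ = (0, 2, 3, 1): 3 + 0 + 0 + 21 = 24
σ = (0, 3, 1, 2): 3 + (-9) + 9 + 4 = 7
σ = (0, 3, 2, 1): 3 + (-9) + (-1) + 21 = 14
σ = (1, 0, 2, 3): 5 + 6 + (-1) + 17 = 27
σ = (1, 0, 3, 2): 5 + 6 + 0 + 4 = 15
σ = (1, 2, 0, 3): 5 + 0 + 25 + 17 = 47
σ = (1, 2, 3, 0): 5 + 0 + 0 + 8 = 13
σ = (1, 3, 0, 2): 5 + (-9) + 25 + 4 = 25
σ = (1, 3, 2, 0): 5 + (-9) + (-1) + 8 = 3
σ = (2, 0, 1, 3): 22 + 6 + 9 + 17 = 54
σ = (2, 0, 3, 1): 22 + 6 + 0 + 21 = 49
σ = (2, 1, 0, 3): 22 + 27 + 25 + 17 = 91
σ = (2, 1, 3, 0): 22 + 27 + 0 + 8 = 57
σ = (2, 3, 0, 1): 22 + (-9) + 25 + 21 = 59
σ = (2, 3, 1, 0): 22 + (-9) + 9 + 8 = 30
σ = (3, 0, 1, 2): 12 + 6 + 9 + 4 = 31
σ = (3, 0, 2, 1): 12 + 6 + (-1) + 21 = 38
σ = (3, 1, 0, 2): 12 + 27 + 25 + 4 = 68
σ = (3, 1, 2, 0): 12 + 27 + (-1) + 8 = 46
σ = (3, 2, 0, 1): 12 + 0 + 25 + 21 = 58
σ = (3, 2, 1, 0): 12 + 0 + 9 + 8 = 29
Optimal value attained by: σ = (2, 1, 0, 3).
Answer: det⊕(G) = 91; verdict: NONSINGULAR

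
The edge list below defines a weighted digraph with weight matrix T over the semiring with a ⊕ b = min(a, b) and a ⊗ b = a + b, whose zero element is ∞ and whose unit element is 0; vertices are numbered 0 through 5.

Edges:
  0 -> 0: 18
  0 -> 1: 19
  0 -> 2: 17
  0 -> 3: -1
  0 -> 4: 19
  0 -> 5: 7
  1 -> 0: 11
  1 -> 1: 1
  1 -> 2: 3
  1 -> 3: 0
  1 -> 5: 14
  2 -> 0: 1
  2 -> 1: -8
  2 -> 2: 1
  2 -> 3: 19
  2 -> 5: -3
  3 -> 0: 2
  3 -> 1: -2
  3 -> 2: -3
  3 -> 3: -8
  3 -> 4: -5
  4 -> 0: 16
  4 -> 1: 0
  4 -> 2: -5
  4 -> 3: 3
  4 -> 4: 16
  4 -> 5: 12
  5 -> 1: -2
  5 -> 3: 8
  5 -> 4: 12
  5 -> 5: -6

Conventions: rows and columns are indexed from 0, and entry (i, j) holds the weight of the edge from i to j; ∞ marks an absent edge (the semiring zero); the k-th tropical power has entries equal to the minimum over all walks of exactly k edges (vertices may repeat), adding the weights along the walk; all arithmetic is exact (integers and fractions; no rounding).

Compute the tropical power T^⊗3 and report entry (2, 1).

T^⊗2:
  [1, -3, -4, -9, -6, 1]
  [2, -5, -3, -8, -5, 0]
  [2, -7, -5, -8, 9, -9]
  [-6, -11, -11, -16, -13, -6]
  [-4, -13, -4, -5, -2, -8]
  [9, -8, 1, -2, 3, -12]
T^⊗3:
  [-7, -12, -12, -17, -14, -7]
  [-6, -11, -11, -16, -13, -6]
  [-6, -13, -11, -16, -13, -15]
  [-14, -19, -19, -24, -21, -14]
  [-3, -12, -10, -13, -10, -14]
  [0, -14, -5, -10, -7, -18]
Key observation: the optimum is the walk 2->1->2->1, with weight (-8) + 3 + (-8) = -13.
Optimal value attained by: walk 2->1->2->1.
Answer: (T^⊗3)[2][1] = -13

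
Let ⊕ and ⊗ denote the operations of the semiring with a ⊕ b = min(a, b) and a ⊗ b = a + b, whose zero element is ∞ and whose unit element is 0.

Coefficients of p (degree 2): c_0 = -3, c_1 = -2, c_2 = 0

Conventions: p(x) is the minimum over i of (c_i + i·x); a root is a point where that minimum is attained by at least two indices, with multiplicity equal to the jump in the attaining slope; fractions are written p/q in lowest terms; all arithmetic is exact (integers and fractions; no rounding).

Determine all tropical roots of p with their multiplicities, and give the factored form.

hull edge (i=0, c=-3) to (i=1, c=-2): slope 1, span 1
hull edge (i=1, c=-2) to (i=2, c=0): slope 2, span 1
Factored form: p(x) = 0 ⊗ (x ⊕ (-2)) ⊗ (x ⊕ (-1))
Answer: roots = -2 (mult 1), -1 (mult 1)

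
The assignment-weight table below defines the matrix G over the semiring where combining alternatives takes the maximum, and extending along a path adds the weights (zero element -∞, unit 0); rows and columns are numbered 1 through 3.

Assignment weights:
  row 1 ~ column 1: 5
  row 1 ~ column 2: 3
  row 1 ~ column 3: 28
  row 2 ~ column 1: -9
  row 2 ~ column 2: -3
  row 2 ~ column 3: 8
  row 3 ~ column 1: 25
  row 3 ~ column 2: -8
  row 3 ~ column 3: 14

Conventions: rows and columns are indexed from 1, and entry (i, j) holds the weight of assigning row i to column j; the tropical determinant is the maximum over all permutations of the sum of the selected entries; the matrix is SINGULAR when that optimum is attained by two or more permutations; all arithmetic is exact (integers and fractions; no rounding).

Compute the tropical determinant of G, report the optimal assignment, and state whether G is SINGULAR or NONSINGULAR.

σ = (1, 2, 3): 5 + (-3) + 14 = 16
σ = (1, 3, 2): 5 + 8 + (-8) = 5
σ = (2, 1, 3): 3 + (-9) + 14 = 8
σ = (2, 3, 1): 3 + 8 + 25 = 36
σ = (3, 1, 2): 28 + (-9) + (-8) = 11
σ = (3, 2, 1): 28 + (-3) + 25 = 50
Optimal value attained by: σ = (3, 2, 1).
Answer: det⊕(G) = 50; verdict: NONSINGULAR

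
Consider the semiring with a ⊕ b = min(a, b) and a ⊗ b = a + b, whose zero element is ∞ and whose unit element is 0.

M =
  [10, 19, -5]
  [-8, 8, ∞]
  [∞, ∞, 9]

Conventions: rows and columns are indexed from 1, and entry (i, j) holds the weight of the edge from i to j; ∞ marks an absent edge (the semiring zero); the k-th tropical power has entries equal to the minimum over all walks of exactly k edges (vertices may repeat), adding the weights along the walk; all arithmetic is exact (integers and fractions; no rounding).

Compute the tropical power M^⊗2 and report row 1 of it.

M^⊗2:
  [11, 27, 4]
  [0, 11, -13]
  [∞, ∞, 18]
Answer: row 1 of M^⊗2 = [11, 27, 4]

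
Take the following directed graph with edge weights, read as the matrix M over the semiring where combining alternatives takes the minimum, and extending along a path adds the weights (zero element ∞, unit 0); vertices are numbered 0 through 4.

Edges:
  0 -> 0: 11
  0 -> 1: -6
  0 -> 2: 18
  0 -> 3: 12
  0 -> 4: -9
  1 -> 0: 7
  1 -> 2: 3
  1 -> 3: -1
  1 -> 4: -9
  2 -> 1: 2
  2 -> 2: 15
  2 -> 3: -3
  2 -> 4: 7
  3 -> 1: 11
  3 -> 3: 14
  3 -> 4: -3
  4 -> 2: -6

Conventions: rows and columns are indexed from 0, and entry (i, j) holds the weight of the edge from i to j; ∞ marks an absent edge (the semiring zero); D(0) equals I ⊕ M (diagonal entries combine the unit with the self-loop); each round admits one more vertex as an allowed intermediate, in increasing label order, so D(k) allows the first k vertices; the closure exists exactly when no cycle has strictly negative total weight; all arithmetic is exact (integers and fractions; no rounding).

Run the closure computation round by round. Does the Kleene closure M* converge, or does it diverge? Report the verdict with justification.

D(0):
  [0, -6, 18, 12, -9]
  [7, 0, 3, -1, -9]
  [∞, 2, 0, -3, 7]
  [∞, 11, ∞, 0, -3]
  [∞, ∞, -6, ∞, 0]
D(1):
  [0, -6, 18, 12, -9]
  [7, 0, 3, -1, -9]
  [∞, 2, 0, -3, 7]
  [∞, 11, ∞, 0, -3]
  [∞, ∞, -6, ∞, 0]
D(2):
  [0, -6, -3, -7, -15]
  [7, 0, 3, -1, -9]
  [9, 2, 0, -3, -7]
  [18, 11, 14, 0, -3]
  [∞, ∞, -6, ∞, 0]
Detection: at round 3, diagonal entry (4, 4) turns strictly negative.
Key observation: the cycle 4->2->1->0->4 has total weight (-6) + 2 + 7 + (-9), which is strictly negative.
Answer: DIVERGES — negative cycle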